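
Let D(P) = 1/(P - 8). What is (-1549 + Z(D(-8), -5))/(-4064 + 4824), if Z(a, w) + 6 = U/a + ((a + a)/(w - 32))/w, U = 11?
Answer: -2561881/1124800 ≈ -2.2776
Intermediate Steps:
D(P) = 1/(-8 + P)
Z(a, w) = -6 + 11/a + 2*a/(w*(-32 + w)) (Z(a, w) = -6 + (11/a + ((a + a)/(w - 32))/w) = -6 + (11/a + ((2*a)/(-32 + w))/w) = -6 + (11/a + (2*a/(-32 + w))/w) = -6 + (11/a + 2*a/(w*(-32 + w))) = -6 + 11/a + 2*a/(w*(-32 + w)))
(-1549 + Z(D(-8), -5))/(-4064 + 4824) = (-1549 + (-352*(-5) + 2*(1/(-8 - 8))² + 11*(-5)² - 6*(-5)²/(-8 - 8) + 192*(-5)/(-8 - 8))/(1/(-8 - 8)*(-5)*(-32 - 5)))/(-4064 + 4824) = (-1549 - ⅕*(1760 + 2*(1/(-16))² + 11*25 - 6*25/(-16) + 192*(-5)/(-16))/(1/(-16)*(-37)))/760 = (-1549 - ⅕*(-1/37)*(1760 + 2*(-1/16)² + 275 - 6*(-1/16)*25 + 192*(-1/16)*(-5))/(-1/16))*(1/760) = (-1549 - 16*(-⅕)*(-1/37)*(1760 + 2*(1/256) + 275 + 75/8 + 60))*(1/760) = (-1549 - 16*(-⅕)*(-1/37)*(1760 + 1/128 + 275 + 75/8 + 60))*(1/760) = (-1549 - 16*(-⅕)*(-1/37)*269361/128)*(1/760) = (-1549 - 269361/1480)*(1/760) = -2561881/1480*1/760 = -2561881/1124800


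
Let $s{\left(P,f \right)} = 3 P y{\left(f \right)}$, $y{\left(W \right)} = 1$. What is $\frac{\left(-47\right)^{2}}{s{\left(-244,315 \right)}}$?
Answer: $- \frac{2209}{732} \approx -3.0178$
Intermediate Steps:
$s{\left(P,f \right)} = 3 P$ ($s{\left(P,f \right)} = 3 P 1 = 3 P$)
$\frac{\left(-47\right)^{2}}{s{\left(-244,315 \right)}} = \frac{\left(-47\right)^{2}}{3 \left(-244\right)} = \frac{2209}{-732} = 2209 \left(- \frac{1}{732}\right) = - \frac{2209}{732}$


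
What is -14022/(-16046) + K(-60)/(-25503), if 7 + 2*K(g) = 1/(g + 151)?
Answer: 5424496939/6206520593 ≈ 0.87400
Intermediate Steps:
K(g) = -7/2 + 1/(2*(151 + g)) (K(g) = -7/2 + 1/(2*(g + 151)) = -7/2 + 1/(2*(151 + g)))
-14022/(-16046) + K(-60)/(-25503) = -14022/(-16046) + ((-1056 - 7*(-60))/(2*(151 - 60)))/(-25503) = -14022*(-1/16046) + ((1/2)*(-1056 + 420)/91)*(-1/25503) = 7011/8023 + ((1/2)*(1/91)*(-636))*(-1/25503) = 7011/8023 - 318/91*(-1/25503) = 7011/8023 + 106/773591 = 5424496939/6206520593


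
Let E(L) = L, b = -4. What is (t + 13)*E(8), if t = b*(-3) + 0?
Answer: 200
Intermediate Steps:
t = 12 (t = -4*(-3) + 0 = 12 + 0 = 12)
(t + 13)*E(8) = (12 + 13)*8 = 25*8 = 200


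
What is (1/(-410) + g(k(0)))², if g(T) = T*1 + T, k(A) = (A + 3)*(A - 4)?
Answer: 96845281/168100 ≈ 576.12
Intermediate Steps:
k(A) = (-4 + A)*(3 + A) (k(A) = (3 + A)*(-4 + A) = (-4 + A)*(3 + A))
g(T) = 2*T (g(T) = T + T = 2*T)
(1/(-410) + g(k(0)))² = (1/(-410) + 2*(-12 + 0² - 1*0))² = (-1/410 + 2*(-12 + 0 + 0))² = (-1/410 + 2*(-12))² = (-1/410 - 24)² = (-9841/410)² = 96845281/168100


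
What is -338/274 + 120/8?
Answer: 1886/137 ≈ 13.766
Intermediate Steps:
-338/274 + 120/8 = -338*1/274 + 120*(⅛) = -169/137 + 15 = 1886/137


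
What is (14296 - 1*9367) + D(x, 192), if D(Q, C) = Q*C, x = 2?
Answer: 5313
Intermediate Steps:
D(Q, C) = C*Q
(14296 - 1*9367) + D(x, 192) = (14296 - 1*9367) + 192*2 = (14296 - 9367) + 384 = 4929 + 384 = 5313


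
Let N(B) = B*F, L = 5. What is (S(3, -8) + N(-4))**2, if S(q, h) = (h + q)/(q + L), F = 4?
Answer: 17689/64 ≈ 276.39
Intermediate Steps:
N(B) = 4*B (N(B) = B*4 = 4*B)
S(q, h) = (h + q)/(5 + q) (S(q, h) = (h + q)/(q + 5) = (h + q)/(5 + q))
(S(3, -8) + N(-4))**2 = ((-8 + 3)/(5 + 3) + 4*(-4))**2 = (-5/8 - 16)**2 = (-133/8)**2 = 17689/64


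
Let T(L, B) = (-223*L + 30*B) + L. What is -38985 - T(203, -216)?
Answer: 12561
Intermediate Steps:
T(L, B) = -222*L + 30*B
-38985 - T(203, -216) = -38985 - (-222*203 + 30*(-216)) = -38985 - (-45066 - 6480) = -38985 - 1*(-51546) = -38985 + 51546 = 12561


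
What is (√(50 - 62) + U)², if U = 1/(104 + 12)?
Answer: -161471/13456 + I*√3/29 ≈ -12.0 + 0.059726*I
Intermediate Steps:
U = 1/116 ≈ 0.0086207
(√(50 - 62) + U)² = (√(50 - 62) + 1/116)² = (√(-12) + 1/116)² = (2*I*√3 + 1/116)² = (1/116 + 2*I*√3)²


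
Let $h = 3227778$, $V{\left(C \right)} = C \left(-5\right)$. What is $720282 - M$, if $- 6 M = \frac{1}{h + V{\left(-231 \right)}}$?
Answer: $\frac{13954453914637}{19373598} \approx 7.2028 \cdot 10^{5}$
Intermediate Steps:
$V{\left(C \right)} = - 5 C$
$M = - \frac{1}{19373598}$ ($M = - \frac{1}{6 \left(3227778 - -1155\right)} = - \frac{1}{6 \left(3227778 + 1155\right)} = - \frac{1}{6 \cdot 3228933} = \left(- \frac{1}{6}\right) \frac{1}{3228933} = - \frac{1}{19373598} \approx -5.1617 \cdot 10^{-8}$)
$720282 - M = 720282 - - \frac{1}{19373598} = 720282 + \frac{1}{19373598} = \frac{13954453914637}{19373598}$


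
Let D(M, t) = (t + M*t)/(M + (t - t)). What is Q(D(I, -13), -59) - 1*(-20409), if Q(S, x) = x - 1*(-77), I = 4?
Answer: 20427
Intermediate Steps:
D(M, t) = (t + M*t)/M (D(M, t) = (t + M*t)/(M + 0) = (t + M*t)/M)
Q(S, x) = 77 + x (Q(S, x) = x + 77 = 77 + x)
Q(D(I, -13), -59) - 1*(-20409) = (77 - 59) - 1*(-20409) = 18 + 20409 = 20427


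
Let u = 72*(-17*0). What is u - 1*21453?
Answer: -21453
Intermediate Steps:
u = 0 (u = 72*0 = 0)
u - 1*21453 = 0 - 1*21453 = 0 - 21453 = -21453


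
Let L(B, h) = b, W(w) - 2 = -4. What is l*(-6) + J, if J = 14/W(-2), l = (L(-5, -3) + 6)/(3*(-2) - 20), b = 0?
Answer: -73/13 ≈ -5.6154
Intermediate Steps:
W(w) = -2 (W(w) = 2 - 4 = -2)
L(B, h) = 0
l = -3/13 (l = (0 + 6)/(3*(-2) - 20) = 6/(-6 - 20) = 6/(-26) = 6*(-1/26) = -3/13 ≈ -0.23077)
J = -7 (J = 14/(-2) = 14*(-½) = -7)
l*(-6) + J = -3/13*(-6) - 7 = 18/13 - 7 = -73/13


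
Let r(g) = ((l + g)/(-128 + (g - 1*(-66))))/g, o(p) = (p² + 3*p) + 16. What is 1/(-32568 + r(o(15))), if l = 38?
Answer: -16016/521609007 ≈ -3.0705e-5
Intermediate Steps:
o(p) = 16 + p² + 3*p
r(g) = (38 + g)/(g*(-62 + g)) (r(g) = ((38 + g)/(-128 + (g - 1*(-66))))/g = ((38 + g)/(-128 + (g + 66)))/g = ((38 + g)/(-128 + (66 + g)))/g = ((38 + g)/(-62 + g))/g = (38 + g)/(g*(-62 + g)))
1/(-32568 + r(o(15))) = 1/(-32568 + (38 + (16 + 15² + 3*15))/((16 + 15² + 3*15)*(-62 + (16 + 15² + 3*15)))) = 1/(-32568 + (38 + (16 + 225 + 45))/((16 + 225 + 45)*(-62 + (16 + 225 + 45)))) = 1/(-32568 + (38 + 286)/(286*(-62 + 286))) = 1/(-32568 + (1/286)*324/224) = 1/(-32568 + (1/286)*(1/224)*324) = 1/(-32568 + 81/16016) = 1/(-521609007/16016) = -16016/521609007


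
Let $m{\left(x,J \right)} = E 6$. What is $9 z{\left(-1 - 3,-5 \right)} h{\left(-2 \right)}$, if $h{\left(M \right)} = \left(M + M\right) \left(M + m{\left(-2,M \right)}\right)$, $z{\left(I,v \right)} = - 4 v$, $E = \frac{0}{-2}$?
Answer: $1440$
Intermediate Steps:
$E = 0$ ($E = 0 \left(- \frac{1}{2}\right) = 0$)
$m{\left(x,J \right)} = 0$ ($m{\left(x,J \right)} = 0 \cdot 6 = 0$)
$h{\left(M \right)} = 2 M^{2}$ ($h{\left(M \right)} = \left(M + M\right) \left(M + 0\right) = 2 M M = 2 M^{2}$)
$9 z{\left(-1 - 3,-5 \right)} h{\left(-2 \right)} = 9 \left(\left(-4\right) \left(-5\right)\right) 2 \left(-2\right)^{2} = 9 \cdot 20 \cdot 2 \cdot 4 = 180 \cdot 8 = 1440$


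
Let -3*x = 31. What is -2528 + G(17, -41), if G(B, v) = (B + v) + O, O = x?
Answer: -7687/3 ≈ -2562.3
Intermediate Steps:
x = -31/3 (x = -1/3*31 = -31/3 ≈ -10.333)
O = -31/3 ≈ -10.333
G(B, v) = -31/3 + B + v (G(B, v) = (B + v) - 31/3 = -31/3 + B + v)
-2528 + G(17, -41) = -2528 + (-31/3 + 17 - 41) = -2528 - 103/3 = -7687/3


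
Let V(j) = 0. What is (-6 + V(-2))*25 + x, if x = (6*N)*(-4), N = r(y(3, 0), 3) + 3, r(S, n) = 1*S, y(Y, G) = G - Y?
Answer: -150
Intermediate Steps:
r(S, n) = S
N = 0 (N = (0 - 1*3) + 3 = (0 - 3) + 3 = -3 + 3 = 0)
x = 0 (x = (6*0)*(-4) = 0*(-4) = 0)
(-6 + V(-2))*25 + x = (-6 + 0)*25 + 0 = -6*25 + 0 = -150 + 0 = -150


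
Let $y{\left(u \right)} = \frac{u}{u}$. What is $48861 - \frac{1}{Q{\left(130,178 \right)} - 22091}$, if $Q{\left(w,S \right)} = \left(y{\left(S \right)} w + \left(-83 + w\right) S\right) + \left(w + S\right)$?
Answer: $\frac{649216108}{13287} \approx 48861.0$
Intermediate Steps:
$y{\left(u \right)} = 1$
$Q{\left(w,S \right)} = S + 2 w + S \left(-83 + w\right)$ ($Q{\left(w,S \right)} = \left(1 w + \left(-83 + w\right) S\right) + \left(w + S\right) = \left(w + S \left(-83 + w\right)\right) + \left(S + w\right) = S + 2 w + S \left(-83 + w\right)$)
$48861 - \frac{1}{Q{\left(130,178 \right)} - 22091} = 48861 - \frac{1}{\left(\left(-82\right) 178 + 2 \cdot 130 + 178 \cdot 130\right) - 22091} = 48861 - \frac{1}{\left(-14596 + 260 + 23140\right) - 22091} = 48861 - \frac{1}{8804 - 22091} = 48861 - \frac{1}{-13287} = 48861 - - \frac{1}{13287} = 48861 + \frac{1}{13287} = \frac{649216108}{13287}$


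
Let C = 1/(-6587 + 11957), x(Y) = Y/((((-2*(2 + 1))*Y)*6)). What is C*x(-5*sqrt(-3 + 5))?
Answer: -1/193320 ≈ -5.1728e-6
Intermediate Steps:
x(Y) = -1/36 (x(Y) = Y/((((-2*3)*Y)*6)) = Y/((-6*Y*6)) = Y/((-36*Y)) = Y*(-1/(36*Y)) = -1/36)
C = 1/5370 ≈ 0.00018622
C*x(-5*sqrt(-3 + 5)) = (1/5370)*(-1/36) = -1/193320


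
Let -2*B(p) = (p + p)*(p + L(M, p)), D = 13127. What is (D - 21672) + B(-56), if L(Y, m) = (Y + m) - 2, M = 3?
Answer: -14761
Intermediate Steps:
L(Y, m) = -2 + Y + m
B(p) = -p*(1 + 2*p) (B(p) = -(p + p)*(p + (-2 + 3 + p))/2 = -2*p*(p + (1 + p))/2 = -2*p*(1 + 2*p)/2 = -p*(1 + 2*p))
(D - 21672) + B(-56) = (13127 - 21672) - 1*(-56)*(1 + 2*(-56)) = -8545 - 1*(-56)*(1 - 112) = -8545 - 1*(-56)*(-111) = -8545 - 6216 = -14761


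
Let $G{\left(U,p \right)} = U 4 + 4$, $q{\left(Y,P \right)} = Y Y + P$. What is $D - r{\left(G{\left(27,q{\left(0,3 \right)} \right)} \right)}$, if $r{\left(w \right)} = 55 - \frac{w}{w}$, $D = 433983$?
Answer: $433929$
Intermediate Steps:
$q{\left(Y,P \right)} = P + Y^{2}$ ($q{\left(Y,P \right)} = Y^{2} + P = P + Y^{2}$)
$G{\left(U,p \right)} = 4 + 4 U$ ($G{\left(U,p \right)} = 4 U + 4 = 4 + 4 U$)
$r{\left(w \right)} = 54$ ($r{\left(w \right)} = 55 - 1 = 54$)
$D - r{\left(G{\left(27,q{\left(0,3 \right)} \right)} \right)} = 433983 - 54 = 433929$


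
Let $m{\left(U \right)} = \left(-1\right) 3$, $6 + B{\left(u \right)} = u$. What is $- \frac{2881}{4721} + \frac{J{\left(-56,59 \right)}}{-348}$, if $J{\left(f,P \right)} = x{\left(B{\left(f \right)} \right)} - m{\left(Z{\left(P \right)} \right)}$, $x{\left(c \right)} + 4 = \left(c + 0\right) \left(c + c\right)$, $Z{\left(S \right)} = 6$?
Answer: $- \frac{37292915}{1642908} \approx -22.699$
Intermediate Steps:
$B{\left(u \right)} = -6 + u$
$x{\left(c \right)} = -4 + 2 c^{2}$ ($x{\left(c \right)} = -4 + \left(c + 0\right) \left(c + c\right) = -4 + c 2 c = -4 + 2 c^{2}$)
$m{\left(U \right)} = -3$
$J{\left(f,P \right)} = -1 + 2 \left(-6 + f\right)^{2}$ ($J{\left(f,P \right)} = \left(-4 + 2 \left(-6 + f\right)^{2}\right) - -3 = \left(-4 + 2 \left(-6 + f\right)^{2}\right) + 3 = -1 + 2 \left(-6 + f\right)^{2}$)
$- \frac{2881}{4721} + \frac{J{\left(-56,59 \right)}}{-348} = - \frac{2881}{4721} + \frac{-1 + 2 \left(-6 - 56\right)^{2}}{-348} = \left(-2881\right) \frac{1}{4721} + \left(-1 + 2 \left(-62\right)^{2}\right) \left(- \frac{1}{348}\right) = - \frac{2881}{4721} + \left(-1 + 2 \cdot 3844\right) \left(- \frac{1}{348}\right) = - \frac{2881}{4721} + \left(-1 + 7688\right) \left(- \frac{1}{348}\right) = - \frac{2881}{4721} + 7687 \left(- \frac{1}{348}\right) = - \frac{2881}{4721} - \frac{7687}{348} = - \frac{37292915}{1642908}$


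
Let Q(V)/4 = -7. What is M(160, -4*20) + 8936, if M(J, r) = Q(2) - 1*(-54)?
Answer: 8962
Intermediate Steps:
Q(V) = -28 (Q(V) = 4*(-7) = -28)
M(J, r) = 26 (M(J, r) = -28 - 1*(-54) = -28 + 54 = 26)
M(160, -4*20) + 8936 = 26 + 8936 = 8962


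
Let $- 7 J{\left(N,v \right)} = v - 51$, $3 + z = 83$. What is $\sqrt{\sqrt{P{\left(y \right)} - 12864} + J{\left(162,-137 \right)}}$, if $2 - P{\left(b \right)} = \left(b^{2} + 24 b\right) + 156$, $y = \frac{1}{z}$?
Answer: $\frac{\sqrt{526400 + 245 i \sqrt{83317121}}}{140} \approx 8.4874 + 6.7216 i$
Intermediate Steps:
$z = 80$ ($z = -3 + 83 = 80$)
$J{\left(N,v \right)} = \frac{51}{7} - \frac{v}{7}$ ($J{\left(N,v \right)} = - \frac{v - 51}{7} = - \frac{-51 + v}{7} = \frac{51}{7} - \frac{v}{7}$)
$y = \frac{1}{80} \approx 0.0125$
$P{\left(b \right)} = -154 - b^{2} - 24 b$ ($P{\left(b \right)} = 2 - \left(\left(b^{2} + 24 b\right) + 156\right) = 2 - \left(156 + b^{2} + 24 b\right) = -154 - b^{2} - 24 b$)
$\sqrt{\sqrt{P{\left(y \right)} - 12864} + J{\left(162,-137 \right)}} = \sqrt{\sqrt{\left(-154 - \left(\frac{1}{80}\right)^{2} - \frac{3}{10}\right) - 12864} + \left(\frac{51}{7} - - \frac{137}{7}\right)} = \sqrt{\sqrt{\left(-154 - \frac{1}{6400} - \frac{3}{10}\right) - 12864} + \left(\frac{51}{7} + \frac{137}{7}\right)} = \sqrt{\sqrt{\left(-154 - \frac{1}{6400} - \frac{3}{10}\right) - 12864} + \frac{188}{7}} = \sqrt{\sqrt{- \frac{987521}{6400} - 12864} + \frac{188}{7}} = \sqrt{\sqrt{- \frac{83317121}{6400}} + \frac{188}{7}} = \sqrt{\frac{i \sqrt{83317121}}{80} + \frac{188}{7}} = \sqrt{\frac{188}{7} + \frac{i \sqrt{83317121}}{80}}$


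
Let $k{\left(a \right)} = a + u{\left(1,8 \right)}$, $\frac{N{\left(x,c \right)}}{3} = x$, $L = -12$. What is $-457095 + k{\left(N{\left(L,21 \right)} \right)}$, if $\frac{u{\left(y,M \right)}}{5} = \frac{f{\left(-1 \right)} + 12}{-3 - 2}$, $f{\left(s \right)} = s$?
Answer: $-457142$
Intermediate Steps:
$u{\left(y,M \right)} = -11$ ($u{\left(y,M \right)} = 5 \frac{-1 + 12}{-3 - 2} = 5 \frac{11}{-5} = 5 \cdot 11 \left(- \frac{1}{5}\right) = 5 \left(- \frac{11}{5}\right) = -11$)
$N{\left(x,c \right)} = 3 x$
$k{\left(a \right)} = -11 + a$ ($k{\left(a \right)} = a - 11 = -11 + a$)
$-457095 + k{\left(N{\left(L,21 \right)} \right)} = -457095 + \left(-11 + 3 \left(-12\right)\right) = -457095 - 47 = -457142$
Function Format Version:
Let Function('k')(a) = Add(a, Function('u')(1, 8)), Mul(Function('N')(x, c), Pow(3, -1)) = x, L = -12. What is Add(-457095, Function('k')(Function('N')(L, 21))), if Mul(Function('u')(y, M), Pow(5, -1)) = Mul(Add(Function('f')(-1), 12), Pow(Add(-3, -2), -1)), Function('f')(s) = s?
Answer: -457142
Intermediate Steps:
Function('u')(y, M) = -11 (Function('u')(y, M) = Mul(5, Mul(Add(-1, 12), Pow(Add(-3, -2), -1))) = Mul(5, Mul(11, Pow(-5, -1))) = Mul(5, Mul(11, Rational(-1, 5))) = Mul(5, Rational(-11, 5)) = -11)
Function('N')(x, c) = Mul(3, x)
Function('k')(a) = Add(-11, a) (Function('k')(a) = Add(a, -11) = Add(-11, a))
Add(-457095, Function('k')(Function('N')(L, 21))) = Add(-457095, Add(-11, Mul(3, -12))) = Add(-457095, Add(-11, -36)) = Add(-457095, -47) = -457142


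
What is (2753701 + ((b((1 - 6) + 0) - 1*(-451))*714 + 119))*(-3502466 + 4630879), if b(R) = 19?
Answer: 3486119122200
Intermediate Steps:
(2753701 + ((b((1 - 6) + 0) - 1*(-451))*714 + 119))*(-3502466 + 4630879) = (2753701 + ((19 - 1*(-451))*714 + 119))*(-3502466 + 4630879) = (2753701 + ((19 + 451)*714 + 119))*1128413 = (2753701 + (470*714 + 119))*1128413 = (2753701 + (335580 + 119))*1128413 = (2753701 + 335699)*1128413 = 3089400*1128413 = 3486119122200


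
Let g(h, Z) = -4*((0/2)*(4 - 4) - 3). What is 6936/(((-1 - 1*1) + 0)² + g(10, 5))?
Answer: 867/2 ≈ 433.50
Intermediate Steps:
g(h, Z) = 12 (g(h, Z) = -4*((0*(½))*0 - 3) = -4*(0*0 - 3) = -4*(0 - 3) = -4*(-3) = 12)
6936/(((-1 - 1*1) + 0)² + g(10, 5)) = 6936/(((-1 - 1*1) + 0)² + 12) = 6936/(((-1 - 1) + 0)² + 12) = 6936/((-2 + 0)² + 12) = 6936/((-2)² + 12) = 6936/(4 + 12) = 6936/16 = 6936*(1/16) = 867/2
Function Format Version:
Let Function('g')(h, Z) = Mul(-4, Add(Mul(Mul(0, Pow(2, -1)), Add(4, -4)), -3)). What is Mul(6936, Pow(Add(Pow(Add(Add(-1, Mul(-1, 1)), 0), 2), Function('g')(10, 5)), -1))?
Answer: Rational(867, 2) ≈ 433.50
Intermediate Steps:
Function('g')(h, Z) = 12 (Function('g')(h, Z) = Mul(-4, Add(Mul(Mul(0, Rational(1, 2)), 0), -3)) = Mul(-4, Add(Mul(0, 0), -3)) = Mul(-4, Add(0, -3)) = Mul(-4, -3) = 12)
Mul(6936, Pow(Add(Pow(Add(Add(-1, Mul(-1, 1)), 0), 2), Function('g')(10, 5)), -1)) = Mul(6936, Pow(Add(Pow(Add(Add(-1, Mul(-1, 1)), 0), 2), 12), -1)) = Mul(6936, Pow(Add(Pow(Add(Add(-1, -1), 0), 2), 12), -1)) = Mul(6936, Pow(Add(Pow(Add(-2, 0), 2), 12), -1)) = Mul(6936, Pow(Add(Pow(-2, 2), 12), -1)) = Mul(6936, Pow(Add(4, 12), -1)) = Mul(6936, Pow(16, -1)) = Mul(6936, Rational(1, 16)) = Rational(867, 2)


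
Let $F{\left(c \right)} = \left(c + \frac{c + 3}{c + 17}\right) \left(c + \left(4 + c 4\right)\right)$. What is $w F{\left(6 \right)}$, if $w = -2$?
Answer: $- \frac{9996}{23} \approx -434.61$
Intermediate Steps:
$F{\left(c \right)} = \left(4 + 5 c\right) \left(c + \frac{3 + c}{17 + c}\right)$ ($F{\left(c \right)} = \left(c + \frac{3 + c}{17 + c}\right) \left(c + \left(4 + 4 c\right)\right) = \left(c + \frac{3 + c}{17 + c}\right) \left(4 + 5 c\right) = \left(4 + 5 c\right) \left(c + \frac{3 + c}{17 + c}\right)$)
$w F{\left(6 \right)} = - 2 \frac{12 + 5 \cdot 6^{3} + 87 \cdot 6 + 94 \cdot 6^{2}}{17 + 6} = - 2 \frac{12 + 5 \cdot 216 + 522 + 94 \cdot 36}{23} = - 2 \frac{12 + 1080 + 522 + 3384}{23} = - 2 \cdot \frac{1}{23} \cdot 4998 = \left(-2\right) \frac{4998}{23} = - \frac{9996}{23}$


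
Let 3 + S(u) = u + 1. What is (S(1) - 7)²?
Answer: 64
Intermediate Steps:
S(u) = -2 + u (S(u) = -3 + (u + 1) = -3 + (1 + u) = -2 + u)
(S(1) - 7)² = ((-2 + 1) - 7)² = (-1 - 7)² = (-8)² = 64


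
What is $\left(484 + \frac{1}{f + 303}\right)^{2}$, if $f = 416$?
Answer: $\frac{121101912009}{516961} \approx 2.3426 \cdot 10^{5}$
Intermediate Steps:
$\left(484 + \frac{1}{f + 303}\right)^{2} = \left(484 + \frac{1}{416 + 303}\right)^{2} = \left(484 + \frac{1}{719}\right)^{2} = \left(\frac{347997}{719}\right)^{2} = \frac{121101912009}{516961}$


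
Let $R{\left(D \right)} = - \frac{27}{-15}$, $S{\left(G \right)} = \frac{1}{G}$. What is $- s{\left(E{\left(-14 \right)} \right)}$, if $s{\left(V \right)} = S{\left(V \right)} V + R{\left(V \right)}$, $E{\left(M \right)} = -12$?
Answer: $- \frac{14}{5} \approx -2.8$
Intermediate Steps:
$R{\left(D \right)} = \frac{9}{5}$ ($R{\left(D \right)} = \left(-27\right) \left(- \frac{1}{15}\right) = \frac{9}{5}$)
$s{\left(V \right)} = \frac{14}{5}$ ($s{\left(V \right)} = \frac{V}{V} + \frac{9}{5} = 1 + \frac{9}{5} = \frac{14}{5}$)
$- s{\left(E{\left(-14 \right)} \right)} = \left(-1\right) \frac{14}{5} = - \frac{14}{5}$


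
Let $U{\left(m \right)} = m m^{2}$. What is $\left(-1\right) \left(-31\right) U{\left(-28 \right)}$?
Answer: $-680512$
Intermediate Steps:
$U{\left(m \right)} = m^{3}$
$\left(-1\right) \left(-31\right) U{\left(-28 \right)} = \left(-1\right) \left(-31\right) \left(-28\right)^{3} = 31 \left(-21952\right) = -680512$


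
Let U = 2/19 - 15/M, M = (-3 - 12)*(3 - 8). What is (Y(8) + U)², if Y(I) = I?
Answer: 564001/9025 ≈ 62.493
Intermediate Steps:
M = 75 (M = -15*(-5) = 75)
U = -9/95 (U = 2/19 - 15/75 = 2*(1/19) - 15*1/75 = 2/19 - ⅕ = -9/95 ≈ -0.094737)
(Y(8) + U)² = (8 - 9/95)² = (751/95)² = 564001/9025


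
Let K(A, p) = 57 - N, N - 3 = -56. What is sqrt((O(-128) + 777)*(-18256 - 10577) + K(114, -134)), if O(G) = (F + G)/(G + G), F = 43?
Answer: I*sqrt(5737652341)/16 ≈ 4734.2*I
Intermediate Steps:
N = -53 (N = 3 - 56 = -53)
K(A, p) = 110 (K(A, p) = 57 - 1*(-53) = 57 + 53 = 110)
O(G) = (43 + G)/(2*G) (O(G) = (43 + G)/(G + G) = (43 + G)/((2*G)) = (43 + G)*(1/(2*G)) = (43 + G)/(2*G))
sqrt((O(-128) + 777)*(-18256 - 10577) + K(114, -134)) = sqrt(((1/2)*(43 - 128)/(-128) + 777)*(-18256 - 10577) + 110) = sqrt(((1/2)*(-1/128)*(-85) + 777)*(-28833) + 110) = sqrt((85/256 + 777)*(-28833) + 110) = sqrt((198997/256)*(-28833) + 110) = sqrt(-5737680501/256 + 110) = sqrt(-5737652341/256) = I*sqrt(5737652341)/16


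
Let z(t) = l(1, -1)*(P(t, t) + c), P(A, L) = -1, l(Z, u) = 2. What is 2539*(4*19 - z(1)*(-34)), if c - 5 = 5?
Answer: 1746832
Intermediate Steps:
c = 10 (c = 5 + 5 = 10)
z(t) = 18 (z(t) = 2*(-1 + 10) = 2*9 = 18)
2539*(4*19 - z(1)*(-34)) = 2539*(4*19 - 18*(-34)) = 2539*(76 - 1*(-612)) = 2539*(76 + 612) = 2539*688 = 1746832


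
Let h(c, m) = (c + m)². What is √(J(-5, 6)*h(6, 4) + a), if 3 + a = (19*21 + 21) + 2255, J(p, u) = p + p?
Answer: 2*√418 ≈ 40.890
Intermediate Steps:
J(p, u) = 2*p
a = 2672 (a = -3 + ((19*21 + 21) + 2255) = -3 + ((399 + 21) + 2255) = -3 + (420 + 2255) = -3 + 2675 = 2672)
√(J(-5, 6)*h(6, 4) + a) = √((2*(-5))*(6 + 4)² + 2672) = √(-10*10² + 2672) = √(-10*100 + 2672) = √(-1000 + 2672) = √1672 = 2*√418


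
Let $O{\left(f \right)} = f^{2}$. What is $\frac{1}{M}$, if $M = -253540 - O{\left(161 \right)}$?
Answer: $- \frac{1}{279461} \approx -3.5783 \cdot 10^{-6}$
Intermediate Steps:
$M = -279461$ ($M = -253540 - 161^{2} = -253540 - 25921 = -279461$)
$\frac{1}{M} = \frac{1}{-279461} = - \frac{1}{279461}$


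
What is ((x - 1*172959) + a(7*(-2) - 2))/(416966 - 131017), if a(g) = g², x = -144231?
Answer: -316934/285949 ≈ -1.1084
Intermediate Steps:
((x - 1*172959) + a(7*(-2) - 2))/(416966 - 131017) = ((-144231 - 1*172959) + (7*(-2) - 2)²)/(416966 - 131017) = ((-144231 - 172959) + (-14 - 2)²)/285949 = (-317190 + (-16)²)*(1/285949) = (-317190 + 256)*(1/285949) = -316934*1/285949 = -316934/285949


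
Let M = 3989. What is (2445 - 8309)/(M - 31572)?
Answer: 5864/27583 ≈ 0.21259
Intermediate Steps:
(2445 - 8309)/(M - 31572) = (2445 - 8309)/(3989 - 31572) = -5864/(-27583) = -5864*(-1/27583) = 5864/27583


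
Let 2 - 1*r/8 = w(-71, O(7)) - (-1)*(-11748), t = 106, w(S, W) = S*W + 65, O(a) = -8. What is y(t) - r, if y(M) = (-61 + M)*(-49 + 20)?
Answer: -90241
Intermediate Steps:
w(S, W) = 65 + S*W
y(M) = 1769 - 29*M (y(M) = (-61 + M)*(-29) = 1769 - 29*M)
r = 88936 (r = 16 - 8*((65 - 71*(-8)) - (-1)*(-11748)) = 16 - 8*((65 + 568) - 1*11748) = 16 - 8*(633 - 11748) = 16 - 8*(-11115) = 16 + 88920 = 88936)
y(t) - r = (1769 - 29*106) - 1*88936 = (1769 - 3074) - 88936 = -1305 - 88936 = -90241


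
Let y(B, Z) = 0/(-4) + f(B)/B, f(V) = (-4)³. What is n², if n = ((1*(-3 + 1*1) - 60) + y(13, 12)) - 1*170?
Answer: 9486400/169 ≈ 56133.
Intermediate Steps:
f(V) = -64
y(B, Z) = -64/B (y(B, Z) = 0/(-4) - 64/B = 0*(-¼) - 64/B = 0 - 64/B = -64/B)
n = -3080/13 (n = ((1*(-3 + 1*1) - 60) - 64/13) - 1*170 = ((1*(-3 + 1) - 60) - 64*1/13) - 170 = ((1*(-2) - 60) - 64/13) - 170 = ((-2 - 60) - 64/13) - 170 = (-62 - 64/13) - 170 = -870/13 - 170 = -3080/13 ≈ -236.92)
n² = (-3080/13)² = 9486400/169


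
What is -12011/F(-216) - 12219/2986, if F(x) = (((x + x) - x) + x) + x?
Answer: 13973467/967464 ≈ 14.443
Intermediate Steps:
F(x) = 3*x (F(x) = ((2*x - x) + x) + x = (x + x) + x = 2*x + x = 3*x)
-12011/F(-216) - 12219/2986 = -12011/(3*(-216)) - 12219/2986 = -12011/(-648) - 12219*1/2986 = -12011*(-1/648) - 12219/2986 = 12011/648 - 12219/2986 = 13973467/967464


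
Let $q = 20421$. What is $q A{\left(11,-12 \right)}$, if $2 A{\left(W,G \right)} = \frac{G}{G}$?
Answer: $\frac{20421}{2} \approx 10211.0$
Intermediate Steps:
$A{\left(W,G \right)} = \frac{1}{2}$ ($A{\left(W,G \right)} = \frac{G \frac{1}{G}}{2} = \frac{1}{2} \cdot 1 = \frac{1}{2}$)
$q A{\left(11,-12 \right)} = 20421 \cdot \frac{1}{2} = \frac{20421}{2}$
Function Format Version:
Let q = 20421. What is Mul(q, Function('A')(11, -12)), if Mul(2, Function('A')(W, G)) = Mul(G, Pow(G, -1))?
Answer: Rational(20421, 2) ≈ 10211.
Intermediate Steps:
Function('A')(W, G) = Rational(1, 2) (Function('A')(W, G) = Mul(Rational(1, 2), Mul(G, Pow(G, -1))) = Mul(Rational(1, 2), 1) = Rational(1, 2))
Mul(q, Function('A')(11, -12)) = Mul(20421, Rational(1, 2)) = Rational(20421, 2)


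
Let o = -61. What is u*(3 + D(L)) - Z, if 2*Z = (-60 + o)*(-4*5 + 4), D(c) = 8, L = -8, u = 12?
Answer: -836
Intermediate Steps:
Z = 968 (Z = ((-60 - 61)*(-4*5 + 4))/2 = (-121*(-20 + 4))/2 = (-121*(-16))/2 = (1/2)*1936 = 968)
u*(3 + D(L)) - Z = 12*(3 + 8) - 1*968 = 12*11 - 968 = 132 - 968 = -836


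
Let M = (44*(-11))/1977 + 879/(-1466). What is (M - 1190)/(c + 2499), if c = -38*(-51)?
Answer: -3451402907/12859677234 ≈ -0.26839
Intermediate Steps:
c = 1938
M = -2447327/2898282 (M = -484*1/1977 + 879*(-1/1466) = -484/1977 - 879/1466 = -2447327/2898282 ≈ -0.84441)
(M - 1190)/(c + 2499) = (-2447327/2898282 - 1190)/(1938 + 2499) = -3451402907/2898282/4437 = -3451402907/2898282*1/4437 = -3451402907/12859677234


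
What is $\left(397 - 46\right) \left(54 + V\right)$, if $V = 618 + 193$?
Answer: $303615$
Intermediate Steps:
$V = 811$
$\left(397 - 46\right) \left(54 + V\right) = \left(397 - 46\right) \left(54 + 811\right) = \left(397 - 46\right) 865 = 351 \cdot 865 = 303615$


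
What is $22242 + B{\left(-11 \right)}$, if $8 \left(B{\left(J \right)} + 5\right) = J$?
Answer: $\frac{177885}{8} \approx 22236.0$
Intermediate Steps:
$B{\left(J \right)} = -5 + \frac{J}{8}$
$22242 + B{\left(-11 \right)} = 22242 + \left(-5 + \frac{1}{8} \left(-11\right)\right) = 22242 - \frac{51}{8} = \frac{177885}{8}$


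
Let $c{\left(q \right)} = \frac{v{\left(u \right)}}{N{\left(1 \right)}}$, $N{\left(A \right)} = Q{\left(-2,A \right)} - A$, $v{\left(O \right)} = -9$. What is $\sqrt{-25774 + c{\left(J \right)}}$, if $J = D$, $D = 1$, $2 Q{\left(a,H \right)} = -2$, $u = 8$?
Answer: $\frac{i \sqrt{103078}}{2} \approx 160.53 i$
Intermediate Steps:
$Q{\left(a,H \right)} = -1$ ($Q{\left(a,H \right)} = \frac{1}{2} \left(-2\right) = -1$)
$N{\left(A \right)} = -1 - A$
$J = 1$
$c{\left(q \right)} = \frac{9}{2}$ ($c{\left(q \right)} = - \frac{9}{-1 - 1} = - \frac{9}{-2} = \left(-9\right) \left(- \frac{1}{2}\right) = \frac{9}{2}$)
$\sqrt{-25774 + c{\left(J \right)}} = \sqrt{-25774 + \frac{9}{2}} = \sqrt{- \frac{51539}{2}} = \frac{i \sqrt{103078}}{2}$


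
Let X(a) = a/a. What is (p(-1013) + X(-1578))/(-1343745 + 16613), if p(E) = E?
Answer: 253/331783 ≈ 0.00076255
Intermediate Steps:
X(a) = 1
(p(-1013) + X(-1578))/(-1343745 + 16613) = (-1013 + 1)/(-1343745 + 16613) = -1012/(-1327132) = -1012*(-1/1327132) = 253/331783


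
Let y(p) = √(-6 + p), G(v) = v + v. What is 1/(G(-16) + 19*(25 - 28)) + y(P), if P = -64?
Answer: -1/89 + I*√70 ≈ -0.011236 + 8.3666*I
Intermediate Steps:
G(v) = 2*v
1/(G(-16) + 19*(25 - 28)) + y(P) = 1/(2*(-16) + 19*(25 - 28)) + √(-6 - 64) = 1/(-32 + 19*(-3)) + √(-70) = 1/(-32 - 57) + I*√70 = 1/(-89) + I*√70 = -1/89 + I*√70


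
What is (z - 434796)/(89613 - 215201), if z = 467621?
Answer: -32825/125588 ≈ -0.26137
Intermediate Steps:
(z - 434796)/(89613 - 215201) = (467621 - 434796)/(89613 - 215201) = 32825/(-125588) = 32825*(-1/125588) = -32825/125588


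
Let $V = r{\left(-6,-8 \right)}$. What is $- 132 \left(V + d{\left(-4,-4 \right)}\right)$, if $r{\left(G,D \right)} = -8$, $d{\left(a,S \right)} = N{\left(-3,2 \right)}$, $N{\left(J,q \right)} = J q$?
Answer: $1848$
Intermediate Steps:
$d{\left(a,S \right)} = -6$ ($d{\left(a,S \right)} = \left(-3\right) 2 = -6$)
$V = -8$
$- 132 \left(V + d{\left(-4,-4 \right)}\right) = - 132 \left(-8 - 6\right) = \left(-132\right) \left(-14\right) = 1848$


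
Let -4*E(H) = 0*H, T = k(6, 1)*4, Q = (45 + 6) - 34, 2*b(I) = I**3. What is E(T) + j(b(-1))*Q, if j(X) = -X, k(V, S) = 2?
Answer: 17/2 ≈ 8.5000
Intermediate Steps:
b(I) = I**3/2
Q = 17 (Q = 51 - 34 = 17)
T = 8 (T = 2*4 = 8)
E(H) = 0 (E(H) = -0*H = -1/4*0 = 0)
E(T) + j(b(-1))*Q = 0 - (-1)**3/2*17 = 0 - (-1)/2*17 = 0 - 1*(-1/2)*17 = 0 + (1/2)*17 = 0 + 17/2 = 17/2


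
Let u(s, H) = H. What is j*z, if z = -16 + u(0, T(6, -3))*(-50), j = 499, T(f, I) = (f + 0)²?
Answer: -906184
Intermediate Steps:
T(f, I) = f²
z = -1816 (z = -16 + 6²*(-50) = -16 + 36*(-50) = -16 - 1800 = -1816)
j*z = 499*(-1816) = -906184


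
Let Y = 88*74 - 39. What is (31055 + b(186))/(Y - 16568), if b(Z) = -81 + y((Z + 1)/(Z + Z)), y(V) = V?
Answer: -2304503/751068 ≈ -3.0683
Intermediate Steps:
b(Z) = -81 + (1 + Z)/(2*Z) (b(Z) = -81 + (Z + 1)/(Z + Z) = -81 + (1 + Z)/((2*Z)) = -81 + (1 + Z)*(1/(2*Z)) = -81 + (1 + Z)/(2*Z))
Y = 6473 (Y = 6512 - 39 = 6473)
(31055 + b(186))/(Y - 16568) = (31055 + (½)*(1 - 161*186)/186)/(6473 - 16568) = (31055 + (½)*(1/186)*(1 - 29946))/(-10095) = (31055 + (½)*(1/186)*(-29945))*(-1/10095) = (31055 - 29945/372)*(-1/10095) = (11522515/372)*(-1/10095) = -2304503/751068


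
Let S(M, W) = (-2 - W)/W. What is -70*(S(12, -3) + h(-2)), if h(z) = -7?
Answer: 1540/3 ≈ 513.33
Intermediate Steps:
S(M, W) = (-2 - W)/W
-70*(S(12, -3) + h(-2)) = -70*((-2 - 1*(-3))/(-3) - 7) = -70*(-(-2 + 3)/3 - 7) = -70*(-⅓*1 - 7) = -70*(-⅓ - 7) = -70*(-22/3) = 1540/3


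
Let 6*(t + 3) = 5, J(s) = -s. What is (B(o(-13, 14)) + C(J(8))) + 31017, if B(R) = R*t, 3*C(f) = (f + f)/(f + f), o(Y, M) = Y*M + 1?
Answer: 62819/2 ≈ 31410.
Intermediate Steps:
o(Y, M) = 1 + M*Y (o(Y, M) = M*Y + 1 = 1 + M*Y)
C(f) = ⅓ (C(f) = ((f + f)/(f + f))/3 = ((2*f)/((2*f)))/3 = ((2*f)*(1/(2*f)))/3 = (⅓)*1 = ⅓)
t = -13/6 (t = -3 + (⅙)*5 = -3 + ⅚ = -13/6 ≈ -2.1667)
B(R) = -13*R/6 (B(R) = R*(-13/6) = -13*R/6)
(B(o(-13, 14)) + C(J(8))) + 31017 = (-13*(1 + 14*(-13))/6 + ⅓) + 31017 = (-13*(1 - 182)/6 + ⅓) + 31017 = (-13/6*(-181) + ⅓) + 31017 = (2353/6 + ⅓) + 31017 = 785/2 + 31017 = 62819/2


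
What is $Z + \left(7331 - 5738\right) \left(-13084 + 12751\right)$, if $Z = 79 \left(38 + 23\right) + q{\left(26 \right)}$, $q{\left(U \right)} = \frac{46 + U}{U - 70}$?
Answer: $- \frac{5782168}{11} \approx -5.2565 \cdot 10^{5}$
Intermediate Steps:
$q{\left(U \right)} = \frac{46 + U}{-70 + U}$
$Z = \frac{52991}{11}$ ($Z = 79 \left(38 + 23\right) + \frac{46 + 26}{-70 + 26} = 79 \cdot 61 + \frac{1}{-44} \cdot 72 = 4819 - \frac{18}{11} = \frac{52991}{11} \approx 4817.4$)
$Z + \left(7331 - 5738\right) \left(-13084 + 12751\right) = \frac{52991}{11} + \left(7331 - 5738\right) \left(-13084 + 12751\right) = \frac{52991}{11} + 1593 \left(-333\right) = \frac{52991}{11} - 530469 = - \frac{5782168}{11}$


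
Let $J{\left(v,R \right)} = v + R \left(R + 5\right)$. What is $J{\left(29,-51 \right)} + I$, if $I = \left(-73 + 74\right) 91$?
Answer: $2466$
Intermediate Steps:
$J{\left(v,R \right)} = v + R \left(5 + R\right)$
$I = 91$ ($I = 1 \cdot 91 = 91$)
$J{\left(29,-51 \right)} + I = \left(29 + \left(-51\right)^{2} + 5 \left(-51\right)\right) + 91 = \left(29 + 2601 - 255\right) + 91 = 2375 + 91 = 2466$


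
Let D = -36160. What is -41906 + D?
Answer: -78066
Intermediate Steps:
-41906 + D = -41906 - 36160 = -78066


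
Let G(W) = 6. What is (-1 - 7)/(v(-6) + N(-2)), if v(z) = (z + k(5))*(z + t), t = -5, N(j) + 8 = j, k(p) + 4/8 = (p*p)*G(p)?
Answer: 16/3177 ≈ 0.0050362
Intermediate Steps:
k(p) = -1/2 + 6*p**2 (k(p) = -1/2 + (p*p)*6 = -1/2 + p**2*6 = -1/2 + 6*p**2)
N(j) = -8 + j
v(z) = (-5 + z)*(299/2 + z) (v(z) = (z + (-1/2 + 6*5**2))*(z - 5) = (z + (-1/2 + 6*25))*(-5 + z) = (z + (-1/2 + 150))*(-5 + z) = (z + 299/2)*(-5 + z) = (299/2 + z)*(-5 + z) = (-5 + z)*(299/2 + z))
(-1 - 7)/(v(-6) + N(-2)) = (-1 - 7)/((-1495/2 + (-6)**2 + (289/2)*(-6)) + (-8 - 2)) = -8/((-1495/2 + 36 - 867) - 10) = -8/(-3157/2 - 10) = -8/(-3177/2) = -8*(-2/3177) = 16/3177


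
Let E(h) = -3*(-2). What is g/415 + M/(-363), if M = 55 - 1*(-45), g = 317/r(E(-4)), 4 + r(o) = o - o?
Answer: -281071/602580 ≈ -0.46645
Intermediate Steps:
E(h) = 6
r(o) = -4 (r(o) = -4 + (o - o) = -4 + 0 = -4)
g = -317/4 (g = 317/(-4) = 317*(-1/4) = -317/4 ≈ -79.250)
M = 100 (M = 55 + 45 = 100)
g/415 + M/(-363) = -317/4/415 + 100/(-363) = -317/4*1/415 + 100*(-1/363) = -317/1660 - 100/363 = -281071/602580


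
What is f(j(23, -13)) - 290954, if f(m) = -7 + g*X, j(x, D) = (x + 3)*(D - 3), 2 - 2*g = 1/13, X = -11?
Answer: -7565261/26 ≈ -2.9097e+5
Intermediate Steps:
g = 25/26 (g = 1 - ½/13 = 1 - ½*1/13 = 1 - 1/26 = 25/26 ≈ 0.96154)
j(x, D) = (-3 + D)*(3 + x) (j(x, D) = (3 + x)*(-3 + D) = (-3 + D)*(3 + x))
f(m) = -457/26 (f(m) = -7 + (25/26)*(-11) = -7 - 275/26 = -457/26)
f(j(23, -13)) - 290954 = -457/26 - 290954 = -7565261/26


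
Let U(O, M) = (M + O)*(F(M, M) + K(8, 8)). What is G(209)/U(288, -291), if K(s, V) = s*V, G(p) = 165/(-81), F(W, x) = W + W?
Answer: -55/41958 ≈ -0.0013108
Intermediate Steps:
F(W, x) = 2*W
G(p) = -55/27 (G(p) = 165*(-1/81) = -55/27)
K(s, V) = V*s
U(O, M) = (64 + 2*M)*(M + O) (U(O, M) = (M + O)*(2*M + 8*8) = (M + O)*(2*M + 64) = (M + O)*(64 + 2*M) = (64 + 2*M)*(M + O))
G(209)/U(288, -291) = -55/(27*(2*(-291)**2 + 64*(-291) + 64*288 + 2*(-291)*288)) = -55/(27*(2*84681 - 18624 + 18432 - 167616)) = -55/(27*(169362 - 18624 + 18432 - 167616)) = -55/27/1554 = -55/27*1/1554 = -55/41958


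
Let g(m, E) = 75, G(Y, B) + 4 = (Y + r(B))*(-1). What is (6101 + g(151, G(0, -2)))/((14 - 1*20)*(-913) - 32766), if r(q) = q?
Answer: -772/3411 ≈ -0.22633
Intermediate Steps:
G(Y, B) = -4 - B - Y (G(Y, B) = -4 + (Y + B)*(-1) = -4 + (B + Y)*(-1) = -4 + (-B - Y) = -4 - B - Y)
(6101 + g(151, G(0, -2)))/((14 - 1*20)*(-913) - 32766) = (6101 + 75)/((14 - 1*20)*(-913) - 32766) = 6176/((14 - 20)*(-913) - 32766) = 6176/(-6*(-913) - 32766) = 6176/(5478 - 32766) = 6176/(-27288) = 6176*(-1/27288) = -772/3411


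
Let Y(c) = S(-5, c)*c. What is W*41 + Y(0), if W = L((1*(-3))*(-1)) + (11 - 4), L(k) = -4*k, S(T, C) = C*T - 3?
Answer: -205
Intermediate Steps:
S(T, C) = -3 + C*T
W = -5 (W = -4*1*(-3)*(-1) + (11 - 4) = -(-12)*(-1) + 7 = -4*3 + 7 = -12 + 7 = -5)
Y(c) = c*(-3 - 5*c) (Y(c) = (-3 + c*(-5))*c = (-3 - 5*c)*c = c*(-3 - 5*c))
W*41 + Y(0) = -5*41 + 0*(-3 - 5*0) = -205 + 0*(-3 + 0) = -205 + 0*(-3) = -205 + 0 = -205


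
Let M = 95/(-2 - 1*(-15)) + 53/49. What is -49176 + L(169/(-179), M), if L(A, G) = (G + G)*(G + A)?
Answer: -3562709956552/72632651 ≈ -49051.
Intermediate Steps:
M = 5344/637 (M = 95/(-2 + 15) + 53*(1/49) = 95/13 + 53/49 = 5344/637 ≈ 8.3893)
L(A, G) = 2*G*(A + G) (L(A, G) = (2*G)*(A + G) = 2*G*(A + G))
-49176 + L(169/(-179), M) = -49176 + 2*(5344/637)*(169/(-179) + 5344/637) = -49176 + 2*(5344/637)*(169*(-1/179) + 5344/637) = -49176 + 2*(5344/637)*(-169/179 + 5344/637) = -49176 + 2*(5344/637)*(848923/114023) = -49176 + 9073289024/72632651 = -3562709956552/72632651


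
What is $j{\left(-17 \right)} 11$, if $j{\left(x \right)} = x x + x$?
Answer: $2992$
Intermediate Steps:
$j{\left(x \right)} = x + x^{2}$ ($j{\left(x \right)} = x^{2} + x = x + x^{2}$)
$j{\left(-17 \right)} 11 = - 17 \left(1 - 17\right) 11 = \left(-17\right) \left(-16\right) 11 = 272 \cdot 11 = 2992$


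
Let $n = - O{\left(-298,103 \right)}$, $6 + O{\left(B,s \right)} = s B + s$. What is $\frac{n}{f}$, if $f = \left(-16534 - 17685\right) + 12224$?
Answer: $- \frac{30597}{21995} \approx -1.3911$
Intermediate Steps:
$O{\left(B,s \right)} = -6 + s + B s$ ($O{\left(B,s \right)} = -6 + \left(s B + s\right) = -6 + \left(B s + s\right) = -6 + \left(s + B s\right) = -6 + s + B s$)
$f = -21995$ ($f = -34219 + 12224 = -21995$)
$n = 30597$ ($n = - (-6 + 103 - 30694) = \left(-1\right) \left(-30597\right) = 30597$)
$\frac{n}{f} = \frac{30597}{-21995} = 30597 \left(- \frac{1}{21995}\right) = - \frac{30597}{21995}$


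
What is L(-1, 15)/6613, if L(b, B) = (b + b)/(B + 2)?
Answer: -2/112421 ≈ -1.7790e-5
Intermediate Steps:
L(b, B) = 2*b/(2 + B) (L(b, B) = (2*b)/(2 + B) = 2*b/(2 + B))
L(-1, 15)/6613 = (2*(-1)/(2 + 15))/6613 = (2*(-1)/17)*(1/6613) = (2*(-1)*(1/17))*(1/6613) = -2/17*1/6613 = -2/112421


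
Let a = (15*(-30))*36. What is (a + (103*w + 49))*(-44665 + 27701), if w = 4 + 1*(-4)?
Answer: 273985564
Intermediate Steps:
w = 0 (w = 4 - 4 = 0)
a = -16200 (a = -450*36 = -16200)
(a + (103*w + 49))*(-44665 + 27701) = (-16200 + (103*0 + 49))*(-44665 + 27701) = (-16200 + (0 + 49))*(-16964) = (-16200 + 49)*(-16964) = -16151*(-16964) = 273985564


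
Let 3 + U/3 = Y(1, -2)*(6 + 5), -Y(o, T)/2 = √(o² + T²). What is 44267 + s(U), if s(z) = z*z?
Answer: 66128 + 1188*√5 ≈ 68785.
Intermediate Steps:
Y(o, T) = -2*√(T² + o²) (Y(o, T) = -2*√(o² + T²) = -2*√(T² + o²))
U = -9 - 66*√5 (U = -9 + 3*((-2*√((-2)² + 1²))*(6 + 5)) = -9 + 3*(-2*√(4 + 1)*11) = -9 + 3*(-2*√5*11) = -9 + 3*(-22*√5) = -9 - 66*√5 ≈ -156.58)
s(z) = z²
44267 + s(U) = 44267 + (-9 - 66*√5)²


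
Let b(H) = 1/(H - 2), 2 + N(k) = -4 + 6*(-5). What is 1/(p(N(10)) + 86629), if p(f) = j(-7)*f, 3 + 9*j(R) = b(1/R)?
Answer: 15/1299643 ≈ 1.1542e-5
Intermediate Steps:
N(k) = -36 (N(k) = -2 + (-4 + 6*(-5)) = -2 + (-4 - 30) = -2 - 34 = -36)
b(H) = 1/(-2 + H)
j(R) = -⅓ + 1/(9*(-2 + 1/R))
p(f) = -52*f/135 (p(f) = ((3 - 7*(-7))/(9*(-1 + 2*(-7))))*f = ((3 + 49)/(9*(-1 - 14)))*f = ((⅑)*52/(-15))*f = ((⅑)*(-1/15)*52)*f = -52*f/135)
1/(p(N(10)) + 86629) = 1/(-52/135*(-36) + 86629) = 1/(208/15 + 86629) = 1/(1299643/15) = 15/1299643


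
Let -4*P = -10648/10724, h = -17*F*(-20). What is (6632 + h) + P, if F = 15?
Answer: 62908315/5362 ≈ 11732.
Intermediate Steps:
h = 5100 (h = -17*15*(-20) = -255*(-20) = 5100)
P = 1331/5362 (P = -(-2662)/10724 = -¼*(-2662/2681) = 1331/5362 ≈ 0.24823)
(6632 + h) + P = (6632 + 5100) + 1331/5362 = 11732 + 1331/5362 = 62908315/5362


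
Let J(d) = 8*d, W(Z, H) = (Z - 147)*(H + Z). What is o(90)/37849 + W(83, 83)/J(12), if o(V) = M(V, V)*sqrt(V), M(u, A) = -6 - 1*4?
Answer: -332/3 - 30*sqrt(10)/37849 ≈ -110.67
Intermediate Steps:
M(u, A) = -10 (M(u, A) = -6 - 4 = -10)
o(V) = -10*sqrt(V)
W(Z, H) = (-147 + Z)*(H + Z)
o(90)/37849 + W(83, 83)/J(12) = -30*sqrt(10)/37849 + (83**2 - 147*83 - 147*83 + 83*83)/((8*12)) = -30*sqrt(10)*(1/37849) + (6889 - 12201 - 12201 + 6889)/96 = -30*sqrt(10)*(1/37849) - 10624*1/96 = -30*sqrt(10)/37849 - 332/3 = -332/3 - 30*sqrt(10)/37849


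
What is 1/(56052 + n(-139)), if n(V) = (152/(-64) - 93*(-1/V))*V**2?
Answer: -8/22099 ≈ -0.00036201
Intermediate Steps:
n(V) = V**2*(-19/8 + 93/V) (n(V) = (152*(-1/64) - (-93)/V)*V**2 = (-19/8 + 93/V)*V**2 = V**2*(-19/8 + 93/V))
1/(56052 + n(-139)) = 1/(56052 + (1/8)*(-139)*(744 - 19*(-139))) = 1/(56052 + (1/8)*(-139)*(744 + 2641)) = 1/(56052 + (1/8)*(-139)*3385) = 1/(56052 - 470515/8) = 1/(-22099/8) = -8/22099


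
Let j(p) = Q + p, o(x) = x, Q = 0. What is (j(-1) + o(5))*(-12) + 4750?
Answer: 4702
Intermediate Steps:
j(p) = p (j(p) = 0 + p = p)
(j(-1) + o(5))*(-12) + 4750 = (-1 + 5)*(-12) + 4750 = 4*(-12) + 4750 = -48 + 4750 = 4702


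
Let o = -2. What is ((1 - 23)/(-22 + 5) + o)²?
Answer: 144/289 ≈ 0.49827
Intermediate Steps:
((1 - 23)/(-22 + 5) + o)² = ((1 - 23)/(-22 + 5) - 2)² = (-22/(-17) - 2)² = (-22*(-1/17) - 2)² = (22/17 - 2)² = (-12/17)² = 144/289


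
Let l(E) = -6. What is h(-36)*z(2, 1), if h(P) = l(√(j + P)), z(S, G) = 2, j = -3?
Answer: -12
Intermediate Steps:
h(P) = -6
h(-36)*z(2, 1) = -6*2 = -12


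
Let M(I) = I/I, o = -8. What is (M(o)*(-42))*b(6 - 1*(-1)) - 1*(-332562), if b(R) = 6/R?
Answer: 332526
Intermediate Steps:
M(I) = 1
(M(o)*(-42))*b(6 - 1*(-1)) - 1*(-332562) = (1*(-42))*(6/(6 - 1*(-1))) - 1*(-332562) = -252/(6 + 1) + 332562 = -252/7 + 332562 = -42*6/7 + 332562 = -36 + 332562 = 332526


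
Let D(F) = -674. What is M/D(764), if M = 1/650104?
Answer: -1/438170096 ≈ -2.2822e-9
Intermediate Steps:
M = 1/650104 ≈ 1.5382e-6
M/D(764) = (1/650104)/(-674) = (1/650104)*(-1/674) = -1/438170096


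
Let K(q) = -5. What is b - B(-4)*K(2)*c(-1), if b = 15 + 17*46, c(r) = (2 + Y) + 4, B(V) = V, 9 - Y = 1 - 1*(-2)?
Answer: 557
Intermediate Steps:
Y = 6 (Y = 9 - (1 - 1*(-2)) = 9 - (1 + 2) = 9 - 1*3 = 9 - 3 = 6)
c(r) = 12 (c(r) = (2 + 6) + 4 = 8 + 4 = 12)
b = 797 (b = 15 + 782 = 797)
b - B(-4)*K(2)*c(-1) = 797 - (-4*(-5))*12 = 797 - 20*12 = 797 - 1*240 = 797 - 240 = 557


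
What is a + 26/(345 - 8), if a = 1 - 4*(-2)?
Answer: 3059/337 ≈ 9.0771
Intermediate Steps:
a = 9 (a = 1 + 8 = 9)
a + 26/(345 - 8) = 9 + 26/(345 - 8) = 9 + 26/337 = 3059/337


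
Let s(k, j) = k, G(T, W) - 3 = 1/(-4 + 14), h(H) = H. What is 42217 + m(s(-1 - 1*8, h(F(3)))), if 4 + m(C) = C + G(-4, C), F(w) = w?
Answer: 422071/10 ≈ 42207.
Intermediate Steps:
G(T, W) = 31/10 (G(T, W) = 3 + 1/(-4 + 14) = 3 + 1/10 = 3 + ⅒ = 31/10)
m(C) = -9/10 + C (m(C) = -4 + (C + 31/10) = -4 + (31/10 + C) = -9/10 + C)
42217 + m(s(-1 - 1*8, h(F(3)))) = 42217 + (-9/10 + (-1 - 1*8)) = 42217 + (-9/10 + (-1 - 8)) = 42217 + (-9/10 - 9) = 42217 - 99/10 = 422071/10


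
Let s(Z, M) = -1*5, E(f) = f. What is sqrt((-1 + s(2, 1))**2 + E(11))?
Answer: sqrt(47) ≈ 6.8557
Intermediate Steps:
s(Z, M) = -5
sqrt((-1 + s(2, 1))**2 + E(11)) = sqrt((-1 - 5)**2 + 11) = sqrt((-6)**2 + 11) = sqrt(36 + 11) = sqrt(47)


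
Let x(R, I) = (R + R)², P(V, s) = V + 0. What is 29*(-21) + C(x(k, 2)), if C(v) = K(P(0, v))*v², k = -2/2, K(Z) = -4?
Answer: -673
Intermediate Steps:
P(V, s) = V
k = -1 (k = -2*½ = -1)
x(R, I) = 4*R² (x(R, I) = (2*R)² = 4*R²)
C(v) = -4*v²
29*(-21) + C(x(k, 2)) = 29*(-21) - 4*(4*(-1)²)² = -609 - 4*(4*1)² = -609 - 4*4² = -609 - 4*16 = -609 - 64 = -673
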